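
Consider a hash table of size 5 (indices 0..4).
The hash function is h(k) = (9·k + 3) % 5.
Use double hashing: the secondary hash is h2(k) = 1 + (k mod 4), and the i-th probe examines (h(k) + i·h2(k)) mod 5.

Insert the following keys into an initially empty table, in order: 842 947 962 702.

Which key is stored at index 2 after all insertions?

842: h=1 => slot 1
947: h=1, h2=4, probe 1,0 => slot 0
962: h=1, h2=3, probe 1,4 => slot 4
702: h=1, h2=3, probe 1,4,2 => slot 2
Table: [947, 842, 702, -, 962]

702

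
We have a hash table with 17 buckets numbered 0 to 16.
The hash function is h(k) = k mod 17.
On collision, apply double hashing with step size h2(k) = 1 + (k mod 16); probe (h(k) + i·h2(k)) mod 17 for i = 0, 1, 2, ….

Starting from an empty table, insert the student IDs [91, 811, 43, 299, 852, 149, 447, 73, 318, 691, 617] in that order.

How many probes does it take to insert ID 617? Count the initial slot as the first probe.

Insert 91: h=6, slot 6 empty -> index 6.
Insert 811: h=12, slot 12 empty -> index 12.
Insert 43: h=9, slot 9 empty -> index 9.
Insert 299: h=10, slot 10 empty -> index 10.
Insert 852: h=2, slot 2 empty -> index 2.
Insert 149: h=13, slot 13 empty -> index 13.
Insert 447: h=5, slot 5 empty -> index 5.
Insert 73: h=5, h2=10, slot 5 occupied -> index 15.
Insert 318: h=12, h2=15, slots 12,10 occupied -> index 8.
Insert 691: h=11, slot 11 empty -> index 11.
Insert 617: h=5, h2=10, slots 5,15,8 occupied -> index 1.
Table: [_, 617, 852, _, _, 447, 91, _, 318, 43, 299, 691, 811, 149, _, 73, _]

4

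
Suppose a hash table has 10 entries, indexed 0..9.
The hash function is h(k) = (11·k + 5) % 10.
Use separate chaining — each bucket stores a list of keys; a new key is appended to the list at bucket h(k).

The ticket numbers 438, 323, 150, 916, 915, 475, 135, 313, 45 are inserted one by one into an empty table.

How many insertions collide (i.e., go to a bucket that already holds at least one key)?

4

Insert 438: h=3, bucket 3 empty -> new chain.
Insert 323: h=8, bucket 8 empty -> new chain.
Insert 150: h=5, bucket 5 empty -> new chain.
Insert 916: h=1, bucket 1 empty -> new chain.
Insert 915: h=0, bucket 0 empty -> new chain.
Insert 475: h=0, bucket 0 nonempty -> append to chain.
Insert 135: h=0, bucket 0 nonempty -> append to chain.
Insert 313: h=8, bucket 8 nonempty -> append to chain.
Insert 45: h=0, bucket 0 nonempty -> append to chain.
Final buckets:
0: 915 -> 475 -> 135 -> 45
1: 916
2: -
3: 438
4: -
5: 150
6: -
7: -
8: 323 -> 313
9: -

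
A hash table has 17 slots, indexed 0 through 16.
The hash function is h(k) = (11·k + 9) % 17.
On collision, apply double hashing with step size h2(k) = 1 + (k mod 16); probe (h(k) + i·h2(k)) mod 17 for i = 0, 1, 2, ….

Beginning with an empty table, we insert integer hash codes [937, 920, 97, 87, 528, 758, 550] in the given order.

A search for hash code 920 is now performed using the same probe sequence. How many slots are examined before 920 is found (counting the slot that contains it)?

2

937 hashes to 14; slot 14 is free -> place at 14.
920 hashes to 14, h2=9; 14 taken -> place at 6.
97 hashes to 5; slot 5 is free -> place at 5.
87 hashes to 14, h2=8; 14,5 taken -> place at 13.
528 hashes to 3; slot 3 is free -> place at 3.
758 hashes to 0; slot 0 is free -> place at 0.
550 hashes to 7; slot 7 is free -> place at 7.
Table: [758, _, _, 528, _, 97, 920, 550, _, _, _, _, _, 87, 937, _, _]
Lookup 920: h=14, h2=9, probe 14,6 → found at 6.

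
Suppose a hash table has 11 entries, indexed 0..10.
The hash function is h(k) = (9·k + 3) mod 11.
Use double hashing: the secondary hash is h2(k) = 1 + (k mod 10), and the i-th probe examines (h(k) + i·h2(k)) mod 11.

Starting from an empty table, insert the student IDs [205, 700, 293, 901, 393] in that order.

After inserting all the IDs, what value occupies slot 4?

293

205: h=0 → slot 0
700: h=0, h2=1, probe 0,1 → slot 1
293: h=0, h2=4, probe 0,4 → slot 4
901: h=5 → slot 5
393: h=9 → slot 9
Table: [205, 700, _, _, 293, 901, _, _, _, 393, _]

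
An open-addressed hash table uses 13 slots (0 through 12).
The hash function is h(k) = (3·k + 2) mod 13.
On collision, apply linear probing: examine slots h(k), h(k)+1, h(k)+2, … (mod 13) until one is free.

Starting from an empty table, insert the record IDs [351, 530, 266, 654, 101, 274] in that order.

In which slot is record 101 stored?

8

351: h=2 -> slot 2
530: h=6 -> slot 6
266: h=7 -> slot 7
654: h=1 -> slot 1
101: h=6, probe 6,7,8 -> slot 8
274: h=5 -> slot 5
Table: [—, 654, 351, —, —, 274, 530, 266, 101, —, —, —, —]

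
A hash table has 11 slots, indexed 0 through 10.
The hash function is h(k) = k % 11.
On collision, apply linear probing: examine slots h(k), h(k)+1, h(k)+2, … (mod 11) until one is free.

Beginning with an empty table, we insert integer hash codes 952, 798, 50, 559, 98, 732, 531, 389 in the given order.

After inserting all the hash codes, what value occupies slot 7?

952: h=6 -> slot 6
798: h=6, probe 6,7 -> slot 7
50: h=6, probe 6,7,8 -> slot 8
559: h=9 -> slot 9
98: h=10 -> slot 10
732: h=6, probe 6,7,8,9,10,0 -> slot 0
531: h=3 -> slot 3
389: h=4 -> slot 4
Table: [732, ∅, ∅, 531, 389, ∅, 952, 798, 50, 559, 98]

798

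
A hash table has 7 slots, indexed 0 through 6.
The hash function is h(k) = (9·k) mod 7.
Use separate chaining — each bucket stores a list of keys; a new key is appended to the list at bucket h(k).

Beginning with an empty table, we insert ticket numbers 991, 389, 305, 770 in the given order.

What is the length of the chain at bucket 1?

991 → bucket 1
389 → bucket 1 (collision)
305 → bucket 1 (collision)
770 → bucket 0
Final buckets:
0: 770
1: 991 -> 389 -> 305
2: _
3: _
4: _
5: _
6: _

3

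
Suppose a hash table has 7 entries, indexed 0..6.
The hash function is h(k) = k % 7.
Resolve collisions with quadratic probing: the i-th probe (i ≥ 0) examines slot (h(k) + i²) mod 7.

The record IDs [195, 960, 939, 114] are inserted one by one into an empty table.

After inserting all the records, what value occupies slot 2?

195: h=6 => slot 6
960: h=1 => slot 1
939: h=1, probe 1,2 => slot 2
114: h=2, probe 2,3 => slot 3
Table: [., 960, 939, 114, ., ., 195]

939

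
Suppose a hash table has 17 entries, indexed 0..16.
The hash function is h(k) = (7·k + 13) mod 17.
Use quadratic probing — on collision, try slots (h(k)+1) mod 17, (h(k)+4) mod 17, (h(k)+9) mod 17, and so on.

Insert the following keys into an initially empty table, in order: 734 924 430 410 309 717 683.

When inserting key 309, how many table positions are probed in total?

2

734 hashes to 0; slot 0 is free → place at 0.
924 hashes to 4; slot 4 is free → place at 4.
430 hashes to 14; slot 14 is free → place at 14.
410 hashes to 10; slot 10 is free → place at 10.
309 hashes to 0; 0 taken → place at 1.
717 hashes to 0; 0,1,4 taken → place at 9.
683 hashes to 0; 0,1,4,9 taken → place at 16.
Table: [734, 309, _, _, 924, _, _, _, _, 717, 410, _, _, _, 430, _, 683]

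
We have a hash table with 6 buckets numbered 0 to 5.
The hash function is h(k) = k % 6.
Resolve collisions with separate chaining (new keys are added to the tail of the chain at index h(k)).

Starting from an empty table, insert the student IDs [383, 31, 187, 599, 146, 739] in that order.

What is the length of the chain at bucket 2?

383 → bucket 5
31 → bucket 1
187 → bucket 1 (collision)
599 → bucket 5 (collision)
146 → bucket 2
739 → bucket 1 (collision)
Final buckets:
0: .
1: 31 -> 187 -> 739
2: 146
3: .
4: .
5: 383 -> 599

1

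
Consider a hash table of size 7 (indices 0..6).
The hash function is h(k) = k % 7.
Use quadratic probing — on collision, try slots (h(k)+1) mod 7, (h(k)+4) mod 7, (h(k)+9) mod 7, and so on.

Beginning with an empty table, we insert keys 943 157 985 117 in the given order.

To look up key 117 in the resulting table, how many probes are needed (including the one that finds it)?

943: h=5 => slot 5
157: h=3 => slot 3
985: h=5, probe 5,6 => slot 6
117: h=5, probe 5,6,2 => slot 2
Table: [., ., 117, 157, ., 943, 985]
Lookup 117: h=5, probe 5,6,2 → found at 2.

3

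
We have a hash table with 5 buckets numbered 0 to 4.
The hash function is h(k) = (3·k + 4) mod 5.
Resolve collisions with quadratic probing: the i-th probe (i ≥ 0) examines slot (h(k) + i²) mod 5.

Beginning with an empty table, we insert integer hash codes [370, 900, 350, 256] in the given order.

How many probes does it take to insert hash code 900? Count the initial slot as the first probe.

2

Insert 370: h=4, slot 4 empty -> index 4.
Insert 900: h=4, slot 4 occupied -> index 0.
Insert 350: h=4, slots 4,0 occupied -> index 3.
Insert 256: h=2, slot 2 empty -> index 2.
Table: [900, _, 256, 350, 370]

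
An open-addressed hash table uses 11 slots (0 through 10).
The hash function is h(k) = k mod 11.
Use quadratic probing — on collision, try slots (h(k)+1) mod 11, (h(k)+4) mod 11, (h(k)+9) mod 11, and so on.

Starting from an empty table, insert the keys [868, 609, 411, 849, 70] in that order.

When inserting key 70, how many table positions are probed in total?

Insert 868: h=10, slot 10 empty -> index 10.
Insert 609: h=4, slot 4 empty -> index 4.
Insert 411: h=4, slot 4 occupied -> index 5.
Insert 849: h=2, slot 2 empty -> index 2.
Insert 70: h=4, slots 4,5 occupied -> index 8.
Table: [-, -, 849, -, 609, 411, -, -, 70, -, 868]

3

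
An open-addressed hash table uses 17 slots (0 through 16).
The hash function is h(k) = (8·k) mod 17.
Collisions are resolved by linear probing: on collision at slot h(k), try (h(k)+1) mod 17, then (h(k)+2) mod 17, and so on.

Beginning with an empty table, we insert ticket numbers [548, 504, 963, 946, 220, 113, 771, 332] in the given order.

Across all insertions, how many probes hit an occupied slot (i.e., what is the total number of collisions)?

9

548 hashes to 15; slot 15 is free → place at 15.
504 hashes to 3; slot 3 is free → place at 3.
963 hashes to 3; 3 taken → place at 4.
946 hashes to 3; 3,4 taken → place at 5.
220 hashes to 9; slot 9 is free → place at 9.
113 hashes to 3; 3,4,5 taken → place at 6.
771 hashes to 14; slot 14 is free → place at 14.
332 hashes to 4; 4,5,6 taken → place at 7.
Table: [_, _, _, 504, 963, 946, 113, 332, _, 220, _, _, _, _, 771, 548, _]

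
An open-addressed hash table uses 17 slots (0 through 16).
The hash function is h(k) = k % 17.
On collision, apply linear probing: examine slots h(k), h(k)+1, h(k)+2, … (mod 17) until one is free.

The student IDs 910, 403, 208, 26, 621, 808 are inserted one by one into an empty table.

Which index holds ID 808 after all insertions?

13

910: h=9 → slot 9
403: h=12 → slot 12
208: h=4 → slot 4
26: h=9, probe 9,10 → slot 10
621: h=9, probe 9,10,11 → slot 11
808: h=9, probe 9,10,11,12,13 → slot 13
Table: [-, -, -, -, 208, -, -, -, -, 910, 26, 621, 403, 808, -, -, -]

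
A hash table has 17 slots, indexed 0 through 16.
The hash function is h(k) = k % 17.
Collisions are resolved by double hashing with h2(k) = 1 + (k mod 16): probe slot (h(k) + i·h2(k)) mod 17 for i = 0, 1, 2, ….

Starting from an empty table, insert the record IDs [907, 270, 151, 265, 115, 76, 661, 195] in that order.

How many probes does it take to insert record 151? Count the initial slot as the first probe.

907: h=6 → slot 6
270: h=15 → slot 15
151: h=15, h2=8, probe 15,6,14 → slot 14
265: h=10 → slot 10
115: h=13 → slot 13
76: h=8 → slot 8
661: h=15, h2=6, probe 15,4 → slot 4
195: h=8, h2=4, probe 8,12 → slot 12
Table: [-, -, -, -, 661, -, 907, -, 76, -, 265, -, 195, 115, 151, 270, -]

3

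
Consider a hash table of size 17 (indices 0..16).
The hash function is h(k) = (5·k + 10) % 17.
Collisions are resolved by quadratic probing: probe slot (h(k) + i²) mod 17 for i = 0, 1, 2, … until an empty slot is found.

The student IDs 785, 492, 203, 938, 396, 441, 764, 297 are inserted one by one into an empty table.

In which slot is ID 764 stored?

785: h=8 → slot 8
492: h=5 → slot 5
203: h=5, probe 5,6 → slot 6
938: h=8, probe 8,9 → slot 9
396: h=1 → slot 1
441: h=5, probe 5,6,9,14 → slot 14
764: h=5, probe 5,6,9,14,4 → slot 4
297: h=16 → slot 16
Table: [_, 396, _, _, 764, 492, 203, _, 785, 938, _, _, _, _, 441, _, 297]

4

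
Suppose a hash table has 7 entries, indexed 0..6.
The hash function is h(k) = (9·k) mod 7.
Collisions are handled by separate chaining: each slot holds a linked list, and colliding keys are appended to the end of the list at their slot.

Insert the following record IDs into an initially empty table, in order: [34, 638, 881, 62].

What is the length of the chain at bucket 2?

1

34 → bucket 5
638 → bucket 2
881 → bucket 5 (collision)
62 → bucket 5 (collision)
Final buckets:
0: -
1: -
2: 638
3: -
4: -
5: 34 -> 881 -> 62
6: -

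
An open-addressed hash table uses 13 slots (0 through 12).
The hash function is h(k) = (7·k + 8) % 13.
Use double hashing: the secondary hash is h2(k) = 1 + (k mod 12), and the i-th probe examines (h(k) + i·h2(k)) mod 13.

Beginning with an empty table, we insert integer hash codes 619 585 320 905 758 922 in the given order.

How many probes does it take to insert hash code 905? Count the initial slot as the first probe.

619: h=12 → slot 12
585: h=8 → slot 8
320: h=12, h2=9, probe 12,8,4 → slot 4
905: h=12, h2=6, probe 12,5 → slot 5
758: h=10 → slot 10
922: h=1 → slot 1
Table: [_, 922, _, _, 320, 905, _, _, 585, _, 758, _, 619]

2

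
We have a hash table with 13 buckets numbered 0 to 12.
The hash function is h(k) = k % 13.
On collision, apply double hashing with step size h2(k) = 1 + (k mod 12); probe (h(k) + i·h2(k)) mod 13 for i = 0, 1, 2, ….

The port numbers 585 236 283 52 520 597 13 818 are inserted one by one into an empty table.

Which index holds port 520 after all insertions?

585: h=0 => slot 0
236: h=2 => slot 2
283: h=10 => slot 10
52: h=0, h2=5, probe 0,5 => slot 5
520: h=0, h2=5, probe 0,5,10,2,7 => slot 7
597: h=12 => slot 12
13: h=0, h2=2, probe 0,2,4 => slot 4
818: h=12, h2=3, probe 12,2,5,8 => slot 8
Table: [585, -, 236, -, 13, 52, -, 520, 818, -, 283, -, 597]

7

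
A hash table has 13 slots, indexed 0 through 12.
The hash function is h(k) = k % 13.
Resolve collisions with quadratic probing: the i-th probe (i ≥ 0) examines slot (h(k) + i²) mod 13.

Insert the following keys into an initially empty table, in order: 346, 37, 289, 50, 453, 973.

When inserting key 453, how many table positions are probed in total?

3

346: h=8 → slot 8
37: h=11 → slot 11
289: h=3 → slot 3
50: h=11, probe 11,12 → slot 12
453: h=11, probe 11,12,2 → slot 2
973: h=11, probe 11,12,2,7 → slot 7
Table: [—, —, 453, 289, —, —, —, 973, 346, —, —, 37, 50]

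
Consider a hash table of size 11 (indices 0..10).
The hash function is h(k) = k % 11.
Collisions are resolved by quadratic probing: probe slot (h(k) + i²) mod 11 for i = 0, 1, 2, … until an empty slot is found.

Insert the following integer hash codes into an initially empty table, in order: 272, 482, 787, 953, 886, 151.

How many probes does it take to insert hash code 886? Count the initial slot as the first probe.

3

Insert 272: h=8, slot 8 empty -> index 8.
Insert 482: h=9, slot 9 empty -> index 9.
Insert 787: h=6, slot 6 empty -> index 6.
Insert 953: h=7, slot 7 empty -> index 7.
Insert 886: h=6, slots 6,7 occupied -> index 10.
Insert 151: h=8, slots 8,9 occupied -> index 1.
Table: [_, 151, _, _, _, _, 787, 953, 272, 482, 886]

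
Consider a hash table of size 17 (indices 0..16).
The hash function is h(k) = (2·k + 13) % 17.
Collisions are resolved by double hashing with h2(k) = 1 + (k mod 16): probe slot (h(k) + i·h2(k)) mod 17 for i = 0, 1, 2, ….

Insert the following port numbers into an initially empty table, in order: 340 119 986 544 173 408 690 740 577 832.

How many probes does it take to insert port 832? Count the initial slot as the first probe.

5

Insert 340: h=13, slot 13 empty → index 13.
Insert 119: h=13, h2=8, slot 13 occupied → index 4.
Insert 986: h=13, h2=11, slot 13 occupied → index 7.
Insert 544: h=13, h2=1, slot 13 occupied → index 14.
Insert 173: h=2, slot 2 empty → index 2.
Insert 408: h=13, h2=9, slot 13 occupied → index 5.
Insert 690: h=16, slot 16 empty → index 16.
Insert 740: h=14, h2=5, slots 14,2,7 occupied → index 12.
Insert 577: h=11, slot 11 empty → index 11.
Insert 832: h=11, h2=1, slots 11,12,13,14 occupied → index 15.
Table: [-, -, 173, -, 119, 408, -, 986, -, -, -, 577, 740, 340, 544, 832, 690]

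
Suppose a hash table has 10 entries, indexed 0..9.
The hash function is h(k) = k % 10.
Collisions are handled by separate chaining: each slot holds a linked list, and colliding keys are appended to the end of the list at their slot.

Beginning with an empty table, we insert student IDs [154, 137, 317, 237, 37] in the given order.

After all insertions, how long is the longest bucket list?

154 → bucket 4
137 → bucket 7
317 → bucket 7 (collision)
237 → bucket 7 (collision)
37 → bucket 7 (collision)
Final buckets:
0: .
1: .
2: .
3: .
4: 154
5: .
6: .
7: 137 -> 317 -> 237 -> 37
8: .
9: .

4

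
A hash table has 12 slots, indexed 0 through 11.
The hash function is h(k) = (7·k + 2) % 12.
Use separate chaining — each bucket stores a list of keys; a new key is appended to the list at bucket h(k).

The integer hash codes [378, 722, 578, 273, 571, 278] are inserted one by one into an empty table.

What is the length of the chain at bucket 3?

Insert 378: h=8, bucket 8 empty -> new chain.
Insert 722: h=4, bucket 4 empty -> new chain.
Insert 578: h=4, bucket 4 nonempty -> append to chain.
Insert 273: h=5, bucket 5 empty -> new chain.
Insert 571: h=3, bucket 3 empty -> new chain.
Insert 278: h=4, bucket 4 nonempty -> append to chain.
Final buckets:
0: -
1: -
2: -
3: 571
4: 722 -> 578 -> 278
5: 273
6: -
7: -
8: 378
9: -
10: -
11: -

1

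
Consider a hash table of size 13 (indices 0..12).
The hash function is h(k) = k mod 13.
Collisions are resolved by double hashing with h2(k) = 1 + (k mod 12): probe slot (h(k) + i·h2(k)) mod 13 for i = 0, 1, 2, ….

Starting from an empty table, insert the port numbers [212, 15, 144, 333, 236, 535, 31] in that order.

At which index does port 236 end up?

212: h=4 → slot 4
15: h=2 → slot 2
144: h=1 → slot 1
333: h=8 → slot 8
236: h=2, h2=9, probe 2,11 → slot 11
535: h=2, h2=8, probe 2,10 → slot 10
31: h=5 → slot 5
Table: [_, 144, 15, _, 212, 31, _, _, 333, _, 535, 236, _]

11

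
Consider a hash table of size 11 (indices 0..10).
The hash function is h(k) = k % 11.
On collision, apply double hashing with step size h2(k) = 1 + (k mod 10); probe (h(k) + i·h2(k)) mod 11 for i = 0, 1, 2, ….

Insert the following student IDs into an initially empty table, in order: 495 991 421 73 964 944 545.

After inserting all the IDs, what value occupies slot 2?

495 hashes to 0; slot 0 is free → place at 0.
991 hashes to 1; slot 1 is free → place at 1.
421 hashes to 3; slot 3 is free → place at 3.
73 hashes to 7; slot 7 is free → place at 7.
964 hashes to 7, h2=5; 7,1 taken → place at 6.
944 hashes to 9; slot 9 is free → place at 9.
545 hashes to 6, h2=6; 6,1,7 taken → place at 2.
Table: [495, 991, 545, 421, —, —, 964, 73, —, 944, —]

545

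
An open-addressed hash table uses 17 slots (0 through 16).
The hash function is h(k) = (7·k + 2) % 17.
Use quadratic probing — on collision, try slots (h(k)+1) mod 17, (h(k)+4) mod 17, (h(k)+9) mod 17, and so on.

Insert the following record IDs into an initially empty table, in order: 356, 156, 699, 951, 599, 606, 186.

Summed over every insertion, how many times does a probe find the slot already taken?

Insert 356: h=12, slot 12 empty → index 12.
Insert 156: h=6, slot 6 empty → index 6.
Insert 699: h=16, slot 16 empty → index 16.
Insert 951: h=12, slot 12 occupied → index 13.
Insert 599: h=13, slot 13 occupied → index 14.
Insert 606: h=11, slot 11 empty → index 11.
Insert 186: h=12, slots 12,13,16 occupied → index 4.
Table: [—, —, —, —, 186, —, 156, —, —, —, —, 606, 356, 951, 599, —, 699]

5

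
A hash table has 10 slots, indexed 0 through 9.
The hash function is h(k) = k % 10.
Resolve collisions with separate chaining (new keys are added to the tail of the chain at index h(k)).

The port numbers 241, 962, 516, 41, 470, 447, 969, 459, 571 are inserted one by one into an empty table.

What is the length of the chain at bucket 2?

1

Insert 241: h=1, bucket 1 empty → new chain.
Insert 962: h=2, bucket 2 empty → new chain.
Insert 516: h=6, bucket 6 empty → new chain.
Insert 41: h=1, bucket 1 nonempty → append to chain.
Insert 470: h=0, bucket 0 empty → new chain.
Insert 447: h=7, bucket 7 empty → new chain.
Insert 969: h=9, bucket 9 empty → new chain.
Insert 459: h=9, bucket 9 nonempty → append to chain.
Insert 571: h=1, bucket 1 nonempty → append to chain.
Final buckets:
0: 470
1: 241 -> 41 -> 571
2: 962
3: .
4: .
5: .
6: 516
7: 447
8: .
9: 969 -> 459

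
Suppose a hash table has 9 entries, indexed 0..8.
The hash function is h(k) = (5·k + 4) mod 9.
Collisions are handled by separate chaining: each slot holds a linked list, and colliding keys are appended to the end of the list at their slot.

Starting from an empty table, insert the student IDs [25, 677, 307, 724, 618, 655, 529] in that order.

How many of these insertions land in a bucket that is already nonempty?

2

25 -> bucket 3
677 -> bucket 5
307 -> bucket 0
724 -> bucket 6
618 -> bucket 7
655 -> bucket 3 (collision)
529 -> bucket 3 (collision)
Final buckets:
0: 307
1: -
2: -
3: 25 -> 655 -> 529
4: -
5: 677
6: 724
7: 618
8: -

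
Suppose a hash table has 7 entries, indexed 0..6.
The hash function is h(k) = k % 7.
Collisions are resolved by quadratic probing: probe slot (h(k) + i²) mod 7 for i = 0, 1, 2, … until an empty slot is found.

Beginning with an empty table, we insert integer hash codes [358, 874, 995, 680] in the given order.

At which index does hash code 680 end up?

5

358: h=1 -> slot 1
874: h=6 -> slot 6
995: h=1, probe 1,2 -> slot 2
680: h=1, probe 1,2,5 -> slot 5
Table: [∅, 358, 995, ∅, ∅, 680, 874]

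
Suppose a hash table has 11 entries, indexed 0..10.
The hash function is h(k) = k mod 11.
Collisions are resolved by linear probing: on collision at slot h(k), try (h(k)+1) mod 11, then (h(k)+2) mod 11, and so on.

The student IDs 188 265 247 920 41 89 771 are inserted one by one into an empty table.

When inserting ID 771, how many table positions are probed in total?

4

Insert 188: h=1, slot 1 empty → index 1.
Insert 265: h=1, slot 1 occupied → index 2.
Insert 247: h=5, slot 5 empty → index 5.
Insert 920: h=7, slot 7 empty → index 7.
Insert 41: h=8, slot 8 empty → index 8.
Insert 89: h=1, slots 1,2 occupied → index 3.
Insert 771: h=1, slots 1,2,3 occupied → index 4.
Table: [—, 188, 265, 89, 771, 247, —, 920, 41, —, —]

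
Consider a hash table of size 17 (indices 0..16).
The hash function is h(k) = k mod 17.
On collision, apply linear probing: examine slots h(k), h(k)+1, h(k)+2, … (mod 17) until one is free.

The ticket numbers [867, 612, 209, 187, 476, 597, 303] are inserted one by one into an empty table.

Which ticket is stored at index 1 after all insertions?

867 hashes to 0; slot 0 is free -> place at 0.
612 hashes to 0; 0 taken -> place at 1.
209 hashes to 5; slot 5 is free -> place at 5.
187 hashes to 0; 0,1 taken -> place at 2.
476 hashes to 0; 0,1,2 taken -> place at 3.
597 hashes to 2; 2,3 taken -> place at 4.
303 hashes to 14; slot 14 is free -> place at 14.
Table: [867, 612, 187, 476, 597, 209, ., ., ., ., ., ., ., ., 303, ., .]

612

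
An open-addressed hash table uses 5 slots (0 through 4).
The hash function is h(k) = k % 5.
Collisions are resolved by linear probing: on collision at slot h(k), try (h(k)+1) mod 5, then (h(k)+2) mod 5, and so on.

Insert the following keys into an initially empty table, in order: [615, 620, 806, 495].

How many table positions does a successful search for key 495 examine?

615 hashes to 0; slot 0 is free => place at 0.
620 hashes to 0; 0 taken => place at 1.
806 hashes to 1; 1 taken => place at 2.
495 hashes to 0; 0,1,2 taken => place at 3.
Table: [615, 620, 806, 495, _]
Lookup 495: h=0, probe 0,1,2,3 → found at 3.

4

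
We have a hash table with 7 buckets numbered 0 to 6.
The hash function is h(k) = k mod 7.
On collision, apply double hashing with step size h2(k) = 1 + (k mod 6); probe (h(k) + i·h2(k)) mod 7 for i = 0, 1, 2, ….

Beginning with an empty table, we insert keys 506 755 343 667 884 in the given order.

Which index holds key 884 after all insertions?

5

Insert 506: h=2, slot 2 empty => index 2.
Insert 755: h=6, slot 6 empty => index 6.
Insert 343: h=0, slot 0 empty => index 0.
Insert 667: h=2, h2=2, slot 2 occupied => index 4.
Insert 884: h=2, h2=3, slot 2 occupied => index 5.
Table: [343, -, 506, -, 667, 884, 755]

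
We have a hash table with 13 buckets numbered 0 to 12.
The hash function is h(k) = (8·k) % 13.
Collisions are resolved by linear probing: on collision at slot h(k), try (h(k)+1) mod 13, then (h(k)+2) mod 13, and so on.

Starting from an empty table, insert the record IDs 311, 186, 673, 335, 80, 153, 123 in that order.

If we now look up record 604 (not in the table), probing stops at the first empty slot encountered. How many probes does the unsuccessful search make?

311 hashes to 5; slot 5 is free → place at 5.
186 hashes to 6; slot 6 is free → place at 6.
673 hashes to 2; slot 2 is free → place at 2.
335 hashes to 2; 2 taken → place at 3.
80 hashes to 3; 3 taken → place at 4.
153 hashes to 2; 2,3,4,5,6 taken → place at 7.
123 hashes to 9; slot 9 is free → place at 9.
Table: [—, —, 673, 335, 80, 311, 186, 153, —, 123, —, —, —]
Lookup 604: h=9, probe 9,10 → slot 10 empty, not found.

2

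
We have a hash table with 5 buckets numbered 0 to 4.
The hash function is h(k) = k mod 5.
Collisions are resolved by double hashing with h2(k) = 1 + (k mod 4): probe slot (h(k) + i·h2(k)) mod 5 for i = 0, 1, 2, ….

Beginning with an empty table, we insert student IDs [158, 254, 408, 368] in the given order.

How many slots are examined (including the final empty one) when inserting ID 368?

Insert 158: h=3, slot 3 empty => index 3.
Insert 254: h=4, slot 4 empty => index 4.
Insert 408: h=3, h2=1, slots 3,4 occupied => index 0.
Insert 368: h=3, h2=1, slots 3,4,0 occupied => index 1.
Table: [408, 368, —, 158, 254]

4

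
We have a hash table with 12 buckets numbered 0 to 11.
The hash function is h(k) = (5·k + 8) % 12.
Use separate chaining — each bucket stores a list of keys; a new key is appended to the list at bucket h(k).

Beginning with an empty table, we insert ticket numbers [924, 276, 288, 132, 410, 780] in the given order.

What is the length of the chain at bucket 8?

5

924 → bucket 8
276 → bucket 8 (collision)
288 → bucket 8 (collision)
132 → bucket 8 (collision)
410 → bucket 6
780 → bucket 8 (collision)
Final buckets:
0: -
1: -
2: -
3: -
4: -
5: -
6: 410
7: -
8: 924 -> 276 -> 288 -> 132 -> 780
9: -
10: -
11: -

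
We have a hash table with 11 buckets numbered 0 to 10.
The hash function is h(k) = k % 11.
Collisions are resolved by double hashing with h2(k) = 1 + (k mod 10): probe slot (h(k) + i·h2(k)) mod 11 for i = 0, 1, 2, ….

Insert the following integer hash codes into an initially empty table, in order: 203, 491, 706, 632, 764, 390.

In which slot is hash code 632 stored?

8

203: h=5 => slot 5
491: h=7 => slot 7
706: h=2 => slot 2
632: h=5, h2=3, probe 5,8 => slot 8
764: h=5, h2=5, probe 5,10 => slot 10
390: h=5, h2=1, probe 5,6 => slot 6
Table: [., ., 706, ., ., 203, 390, 491, 632, ., 764]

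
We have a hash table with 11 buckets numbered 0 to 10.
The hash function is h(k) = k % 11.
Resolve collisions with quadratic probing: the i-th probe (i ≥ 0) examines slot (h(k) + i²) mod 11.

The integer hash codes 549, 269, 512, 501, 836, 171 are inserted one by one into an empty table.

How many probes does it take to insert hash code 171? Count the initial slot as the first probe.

549: h=10 → slot 10
269: h=5 → slot 5
512: h=6 → slot 6
501: h=6, probe 6,7 → slot 7
836: h=0 → slot 0
171: h=6, probe 6,7,10,4 → slot 4
Table: [836, _, _, _, 171, 269, 512, 501, _, _, 549]

4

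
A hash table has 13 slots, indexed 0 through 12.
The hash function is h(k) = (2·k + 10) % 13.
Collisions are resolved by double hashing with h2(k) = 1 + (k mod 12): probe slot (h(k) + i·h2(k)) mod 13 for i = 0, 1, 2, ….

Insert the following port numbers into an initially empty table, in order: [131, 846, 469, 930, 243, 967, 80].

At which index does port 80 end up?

131 hashes to 12; slot 12 is free => place at 12.
846 hashes to 12, h2=7; 12 taken => place at 6.
469 hashes to 12, h2=2; 12 taken => place at 1.
930 hashes to 11; slot 11 is free => place at 11.
243 hashes to 2; slot 2 is free => place at 2.
967 hashes to 7; slot 7 is free => place at 7.
80 hashes to 1, h2=9; 1 taken => place at 10.
Table: [., 469, 243, ., ., ., 846, 967, ., ., 80, 930, 131]

10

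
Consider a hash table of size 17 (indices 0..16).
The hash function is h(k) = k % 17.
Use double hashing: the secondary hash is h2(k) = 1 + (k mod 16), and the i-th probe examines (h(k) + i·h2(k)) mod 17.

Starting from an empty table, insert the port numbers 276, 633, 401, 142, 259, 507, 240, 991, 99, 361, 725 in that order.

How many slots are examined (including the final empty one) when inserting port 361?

Insert 276: h=4, slot 4 empty => index 4.
Insert 633: h=4, h2=10, slot 4 occupied => index 14.
Insert 401: h=10, slot 10 empty => index 10.
Insert 142: h=6, slot 6 empty => index 6.
Insert 259: h=4, h2=4, slot 4 occupied => index 8.
Insert 507: h=14, h2=12, slot 14 occupied => index 9.
Insert 240: h=2, slot 2 empty => index 2.
Insert 991: h=5, slot 5 empty => index 5.
Insert 99: h=14, h2=4, slot 14 occupied => index 1.
Insert 361: h=4, h2=10, slots 4,14 occupied => index 7.
Insert 725: h=11, slot 11 empty => index 11.
Table: [-, 99, 240, -, 276, 991, 142, 361, 259, 507, 401, 725, -, -, 633, -, -]

3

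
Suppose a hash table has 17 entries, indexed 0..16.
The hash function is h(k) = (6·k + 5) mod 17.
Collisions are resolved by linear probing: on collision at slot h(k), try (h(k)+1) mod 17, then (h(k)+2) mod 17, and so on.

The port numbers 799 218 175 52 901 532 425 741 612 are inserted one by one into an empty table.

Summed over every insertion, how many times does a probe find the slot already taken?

799: h=5 => slot 5
218: h=4 => slot 4
175: h=1 => slot 1
52: h=11 => slot 11
901: h=5, probe 5,6 => slot 6
532: h=1, probe 1,2 => slot 2
425: h=5, probe 5,6,7 => slot 7
741: h=14 => slot 14
612: h=5, probe 5,6,7,8 => slot 8
Table: [_, 175, 532, _, 218, 799, 901, 425, 612, _, _, 52, _, _, 741, _, _]

7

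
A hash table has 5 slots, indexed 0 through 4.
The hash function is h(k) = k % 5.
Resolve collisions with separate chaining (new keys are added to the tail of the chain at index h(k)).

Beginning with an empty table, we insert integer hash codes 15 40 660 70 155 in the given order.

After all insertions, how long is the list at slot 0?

5

15 → bucket 0
40 → bucket 0 (collision)
660 → bucket 0 (collision)
70 → bucket 0 (collision)
155 → bucket 0 (collision)
Final buckets:
0: 15 -> 40 -> 660 -> 70 -> 155
1: -
2: -
3: -
4: -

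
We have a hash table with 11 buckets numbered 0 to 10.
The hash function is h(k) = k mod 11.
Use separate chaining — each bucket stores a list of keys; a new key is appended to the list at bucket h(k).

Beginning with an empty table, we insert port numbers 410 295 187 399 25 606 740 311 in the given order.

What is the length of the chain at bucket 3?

410 -> bucket 3
295 -> bucket 9
187 -> bucket 0
399 -> bucket 3 (collision)
25 -> bucket 3 (collision)
606 -> bucket 1
740 -> bucket 3 (collision)
311 -> bucket 3 (collision)
Final buckets:
0: 187
1: 606
2: ∅
3: 410 -> 399 -> 25 -> 740 -> 311
4: ∅
5: ∅
6: ∅
7: ∅
8: ∅
9: 295
10: ∅

5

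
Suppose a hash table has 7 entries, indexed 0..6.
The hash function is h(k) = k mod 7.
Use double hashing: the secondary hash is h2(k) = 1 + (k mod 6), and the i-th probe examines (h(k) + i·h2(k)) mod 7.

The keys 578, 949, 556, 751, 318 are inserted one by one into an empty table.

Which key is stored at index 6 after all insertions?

Insert 578: h=4, slot 4 empty -> index 4.
Insert 949: h=4, h2=2, slot 4 occupied -> index 6.
Insert 556: h=3, slot 3 empty -> index 3.
Insert 751: h=2, slot 2 empty -> index 2.
Insert 318: h=3, h2=1, slots 3,4 occupied -> index 5.
Table: [., ., 751, 556, 578, 318, 949]

949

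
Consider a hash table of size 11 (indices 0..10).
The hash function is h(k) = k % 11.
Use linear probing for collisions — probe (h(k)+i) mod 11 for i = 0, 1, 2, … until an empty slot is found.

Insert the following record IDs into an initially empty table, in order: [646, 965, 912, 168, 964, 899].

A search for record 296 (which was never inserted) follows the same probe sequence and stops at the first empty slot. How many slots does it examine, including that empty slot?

3

646 hashes to 8; slot 8 is free => place at 8.
965 hashes to 8; 8 taken => place at 9.
912 hashes to 10; slot 10 is free => place at 10.
168 hashes to 3; slot 3 is free => place at 3.
964 hashes to 7; slot 7 is free => place at 7.
899 hashes to 8; 8,9,10 taken => place at 0.
Table: [899, ∅, ∅, 168, ∅, ∅, ∅, 964, 646, 965, 912]
Lookup 296: h=10, probe 10,0,1 → slot 1 empty, not found.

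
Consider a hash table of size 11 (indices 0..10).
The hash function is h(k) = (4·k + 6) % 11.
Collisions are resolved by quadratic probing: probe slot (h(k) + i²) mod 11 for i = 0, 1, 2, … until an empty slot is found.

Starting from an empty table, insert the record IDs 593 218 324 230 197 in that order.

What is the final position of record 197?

593: h=2 → slot 2
218: h=9 → slot 9
324: h=4 → slot 4
230: h=2, probe 2,3 → slot 3
197: h=2, probe 2,3,6 → slot 6
Table: [—, —, 593, 230, 324, —, 197, —, —, 218, —]

6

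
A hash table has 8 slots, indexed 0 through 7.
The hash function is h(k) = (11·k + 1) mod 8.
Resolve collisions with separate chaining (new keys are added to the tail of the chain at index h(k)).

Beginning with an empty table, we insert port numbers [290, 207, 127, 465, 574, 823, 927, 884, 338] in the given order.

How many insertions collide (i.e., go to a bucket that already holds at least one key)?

290 → bucket 7
207 → bucket 6
127 → bucket 6 (collision)
465 → bucket 4
574 → bucket 3
823 → bucket 6 (collision)
927 → bucket 6 (collision)
884 → bucket 5
338 → bucket 7 (collision)
Final buckets:
0: .
1: .
2: .
3: 574
4: 465
5: 884
6: 207 -> 127 -> 823 -> 927
7: 290 -> 338

4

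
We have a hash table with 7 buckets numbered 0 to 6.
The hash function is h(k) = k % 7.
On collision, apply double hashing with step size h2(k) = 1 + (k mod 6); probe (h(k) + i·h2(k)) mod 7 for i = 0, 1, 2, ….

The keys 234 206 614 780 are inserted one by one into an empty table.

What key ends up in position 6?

206

234 hashes to 3; slot 3 is free → place at 3.
206 hashes to 3, h2=3; 3 taken → place at 6.
614 hashes to 5; slot 5 is free → place at 5.
780 hashes to 3, h2=1; 3 taken → place at 4.
Table: [_, _, _, 234, 780, 614, 206]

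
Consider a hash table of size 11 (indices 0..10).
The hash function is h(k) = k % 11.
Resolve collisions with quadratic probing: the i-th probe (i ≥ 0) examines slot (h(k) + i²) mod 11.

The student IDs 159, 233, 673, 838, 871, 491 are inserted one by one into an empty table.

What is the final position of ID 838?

159 hashes to 5; slot 5 is free → place at 5.
233 hashes to 2; slot 2 is free → place at 2.
673 hashes to 2; 2 taken → place at 3.
838 hashes to 2; 2,3 taken → place at 6.
871 hashes to 2; 2,3,6 taken → place at 0.
491 hashes to 7; slot 7 is free → place at 7.
Table: [871, —, 233, 673, —, 159, 838, 491, —, —, —]

6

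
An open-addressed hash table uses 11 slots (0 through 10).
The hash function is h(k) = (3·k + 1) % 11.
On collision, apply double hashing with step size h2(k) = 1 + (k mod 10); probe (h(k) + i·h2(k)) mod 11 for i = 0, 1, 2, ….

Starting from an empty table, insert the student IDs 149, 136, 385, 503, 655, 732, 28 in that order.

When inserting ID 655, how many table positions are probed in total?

Insert 149: h=8, slot 8 empty -> index 8.
Insert 136: h=2, slot 2 empty -> index 2.
Insert 385: h=1, slot 1 empty -> index 1.
Insert 503: h=3, slot 3 empty -> index 3.
Insert 655: h=8, h2=6, slots 8,3 occupied -> index 9.
Insert 732: h=8, h2=3, slot 8 occupied -> index 0.
Insert 28: h=8, h2=9, slot 8 occupied -> index 6.
Table: [732, 385, 136, 503, —, —, 28, —, 149, 655, —]

3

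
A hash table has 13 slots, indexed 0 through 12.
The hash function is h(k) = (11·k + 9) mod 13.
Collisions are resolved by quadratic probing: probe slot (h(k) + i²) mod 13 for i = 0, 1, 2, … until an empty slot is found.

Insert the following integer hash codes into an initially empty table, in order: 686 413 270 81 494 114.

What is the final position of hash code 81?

686: h=2 => slot 2
413: h=2, probe 2,3 => slot 3
270: h=2, probe 2,3,6 => slot 6
81: h=3, probe 3,4 => slot 4
494: h=9 => slot 9
114: h=2, probe 2,3,6,11 => slot 11
Table: [-, -, 686, 413, 81, -, 270, -, -, 494, -, 114, -]

4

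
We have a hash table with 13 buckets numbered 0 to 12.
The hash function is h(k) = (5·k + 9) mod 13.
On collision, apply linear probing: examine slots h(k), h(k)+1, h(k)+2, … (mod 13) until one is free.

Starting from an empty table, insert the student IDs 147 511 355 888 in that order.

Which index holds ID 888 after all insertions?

6

Insert 147: h=3, slot 3 empty => index 3.
Insert 511: h=3, slot 3 occupied => index 4.
Insert 355: h=3, slots 3,4 occupied => index 5.
Insert 888: h=3, slots 3,4,5 occupied => index 6.
Table: [-, -, -, 147, 511, 355, 888, -, -, -, -, -, -]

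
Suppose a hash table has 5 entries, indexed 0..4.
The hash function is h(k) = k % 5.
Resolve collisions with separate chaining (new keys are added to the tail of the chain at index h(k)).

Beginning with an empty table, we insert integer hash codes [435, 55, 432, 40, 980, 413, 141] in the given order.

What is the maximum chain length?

Insert 435: h=0, bucket 0 empty -> new chain.
Insert 55: h=0, bucket 0 nonempty -> append to chain.
Insert 432: h=2, bucket 2 empty -> new chain.
Insert 40: h=0, bucket 0 nonempty -> append to chain.
Insert 980: h=0, bucket 0 nonempty -> append to chain.
Insert 413: h=3, bucket 3 empty -> new chain.
Insert 141: h=1, bucket 1 empty -> new chain.
Final buckets:
0: 435 -> 55 -> 40 -> 980
1: 141
2: 432
3: 413
4: ∅

4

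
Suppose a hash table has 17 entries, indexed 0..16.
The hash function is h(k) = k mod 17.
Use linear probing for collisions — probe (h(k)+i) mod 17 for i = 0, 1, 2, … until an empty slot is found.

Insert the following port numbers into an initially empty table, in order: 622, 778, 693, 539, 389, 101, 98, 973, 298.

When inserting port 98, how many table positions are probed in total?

5

622 hashes to 10; slot 10 is free => place at 10.
778 hashes to 13; slot 13 is free => place at 13.
693 hashes to 13; 13 taken => place at 14.
539 hashes to 12; slot 12 is free => place at 12.
389 hashes to 15; slot 15 is free => place at 15.
101 hashes to 16; slot 16 is free => place at 16.
98 hashes to 13; 13,14,15,16 taken => place at 0.
973 hashes to 4; slot 4 is free => place at 4.
298 hashes to 9; slot 9 is free => place at 9.
Table: [98, _, _, _, 973, _, _, _, _, 298, 622, _, 539, 778, 693, 389, 101]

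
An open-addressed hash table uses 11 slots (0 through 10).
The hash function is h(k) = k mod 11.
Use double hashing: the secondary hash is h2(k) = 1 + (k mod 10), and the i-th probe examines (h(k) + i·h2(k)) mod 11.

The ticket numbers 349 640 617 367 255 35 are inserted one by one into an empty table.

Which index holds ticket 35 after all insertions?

9

Insert 349: h=8, slot 8 empty → index 8.
Insert 640: h=2, slot 2 empty → index 2.
Insert 617: h=1, slot 1 empty → index 1.
Insert 367: h=4, slot 4 empty → index 4.
Insert 255: h=2, h2=6, slots 2,8 occupied → index 3.
Insert 35: h=2, h2=6, slots 2,8,3 occupied → index 9.
Table: [—, 617, 640, 255, 367, —, —, —, 349, 35, —]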